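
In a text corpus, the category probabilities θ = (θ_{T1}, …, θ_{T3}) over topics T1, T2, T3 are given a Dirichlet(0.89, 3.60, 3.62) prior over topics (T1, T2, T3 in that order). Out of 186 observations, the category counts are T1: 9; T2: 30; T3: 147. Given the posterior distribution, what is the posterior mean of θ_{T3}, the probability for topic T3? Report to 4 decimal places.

The Dirichlet prior is conjugate to the Multinomial likelihood: each posterior αⱼ = prior αⱼ + observed count nⱼ.
Posterior concentration: (9.89, 33.60, 150.62), total = 194.11.
E[θ_{T3}|data] = α_{T3}/Σα = 150.62/194.11 = 0.7760.

0.7760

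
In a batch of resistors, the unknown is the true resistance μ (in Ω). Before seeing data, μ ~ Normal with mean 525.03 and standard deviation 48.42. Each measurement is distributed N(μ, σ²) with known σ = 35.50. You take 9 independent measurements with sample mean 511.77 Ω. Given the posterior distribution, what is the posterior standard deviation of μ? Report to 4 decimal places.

For Normal data with known variance σ², a Normal(μ₀, σ₀²) prior on μ is conjugate. Posterior precision = 1/σ₀² + n/σ²; posterior mean is the precision-weighted average of μ₀ and x̄.
σ₀² = 48.42² = 2344.4964, σ² = 35.50² = 1260.25; σ² + n·σ₀² = 1260.25 + 9·2344.4964 = 22360.7176.
Posterior precision = 1/σ₀² + n/σ² = 1/2344.4964 + 9/1260.25 = (σ² + n·σ₀²)/(σ₀²σ²) = 22360.7176/(2344.4964·1260.25); posterior variance σₙ² = σ₀²σ²/(σ² + n·σ₀²) = 2344.4964·1260.25/22360.7176 = 132.135812.
Posterior SD = √σₙ² = √(2344.4964·1260.25/22360.7176) = 11.4950.

11.4950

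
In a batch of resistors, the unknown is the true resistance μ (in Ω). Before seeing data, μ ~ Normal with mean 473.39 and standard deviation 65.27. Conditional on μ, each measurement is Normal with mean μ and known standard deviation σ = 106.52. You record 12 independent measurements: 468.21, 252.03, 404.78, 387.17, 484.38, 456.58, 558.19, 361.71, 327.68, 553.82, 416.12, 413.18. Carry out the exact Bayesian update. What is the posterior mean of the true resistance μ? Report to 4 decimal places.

For Normal data with known variance σ², a Normal(μ₀, σ₀²) prior on μ is conjugate. Posterior precision = 1/σ₀² + n/σ²; posterior mean is the precision-weighted average of μ₀ and x̄.
Σxᵢ = 468.21 + 252.03 + 404.78 + 387.17 + 484.38 + 456.58 + 558.19 + 361.71 + 327.68 + 553.82 + 416.12 + 413.18 = 5083.85, so n·x̄ = 5083.85.
σ₀² = 65.27² = 4260.1729, σ² = 106.52² = 11346.5104; σ² + n·σ₀² = 11346.5104 + 12·4260.1729 = 62468.5852.
Posterior mean = (μ₀/σ₀² + n·x̄/σ²)/(1/σ₀² + n/σ²) = (σ²·μ₀ + σ₀²·n·x̄)/(σ² + n·σ₀²) = (11346.5104·473.39 + 4260.1729·5083.85)/62468.5852 = 27029404.555921/62468.5852 = 432.6880.

432.6880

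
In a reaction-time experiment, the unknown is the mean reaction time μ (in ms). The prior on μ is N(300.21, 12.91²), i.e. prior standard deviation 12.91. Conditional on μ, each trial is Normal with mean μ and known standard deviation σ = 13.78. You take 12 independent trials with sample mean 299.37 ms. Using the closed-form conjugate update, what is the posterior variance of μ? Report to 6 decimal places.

For Normal data with known variance σ², a Normal(μ₀, σ₀²) prior on μ is conjugate. Posterior precision = 1/σ₀² + n/σ²; posterior mean is the precision-weighted average of μ₀ and x̄.
σ₀² = 12.91² = 166.6681, σ² = 13.78² = 189.8884; σ² + n·σ₀² = 189.8884 + 12·166.6681 = 2189.9056.
Posterior precision = 1/σ₀² + n/σ² = 1/166.6681 + 12/189.8884 = (σ² + n·σ₀²)/(σ₀²σ²) = 2189.9056/(166.6681·189.8884); posterior variance σₙ² = σ₀²σ²/(σ² + n·σ₀²) = 166.6681·189.8884/2189.9056 = 14.451919.

14.451919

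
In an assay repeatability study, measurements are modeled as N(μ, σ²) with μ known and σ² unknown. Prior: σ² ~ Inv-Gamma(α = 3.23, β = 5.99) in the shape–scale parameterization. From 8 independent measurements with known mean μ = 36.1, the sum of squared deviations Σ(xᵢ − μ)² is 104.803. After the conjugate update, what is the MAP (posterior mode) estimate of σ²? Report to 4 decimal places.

7.0950

With known mean μ and an Inverse-Gamma(α, β) prior on σ², the Normal likelihood is conjugate: posterior is Inv-Gamma(α + n/2, β + Σ(xᵢ−μ)²/2).
Posterior: Inv-Gamma(3.23 + 8/2, 5.99 + 104.803/2) = Inv-Gamma(7.23, 58.3915).
Mode = β/(α+1) = 58.3915/8.23 = 7.0950.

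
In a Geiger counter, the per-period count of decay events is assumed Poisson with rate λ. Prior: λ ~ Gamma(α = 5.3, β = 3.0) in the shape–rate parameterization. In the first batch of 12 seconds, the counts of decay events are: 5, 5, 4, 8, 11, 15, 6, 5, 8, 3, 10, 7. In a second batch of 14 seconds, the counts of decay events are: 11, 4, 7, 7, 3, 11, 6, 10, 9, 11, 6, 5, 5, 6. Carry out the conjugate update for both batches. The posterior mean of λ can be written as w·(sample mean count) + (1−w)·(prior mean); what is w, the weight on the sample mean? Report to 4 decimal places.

With a Gamma(shape α, rate β) prior, the Poisson likelihood is conjugate: the posterior is Gamma(α + ΣXᵢ, β + n).
Total number of seconds: n = 12 + 14 = 26.
Posterior mean = (α₀+S)/(β₀+n) = [n/(β₀+n)]·(S/n) + [β₀/(β₀+n)]·(α₀/β₀), so only n and β₀ enter the weight.
Weight on data w = n/(β₀+n) = 26/(3.0+26) = 26/29.0 = 0.8966.

0.8966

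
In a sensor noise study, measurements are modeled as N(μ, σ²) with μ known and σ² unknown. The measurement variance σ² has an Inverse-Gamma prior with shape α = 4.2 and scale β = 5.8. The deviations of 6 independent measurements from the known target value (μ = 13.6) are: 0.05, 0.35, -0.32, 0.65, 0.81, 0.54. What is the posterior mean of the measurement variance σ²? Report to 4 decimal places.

With known mean μ and an Inverse-Gamma(α, β) prior on σ², the Normal likelihood is conjugate: posterior is Inv-Gamma(α + n/2, β + Σ(xᵢ−μ)²/2).
Σ(xᵢ−μ)² = (0.05)² + (0.35)² + (-0.32)² + (0.65)² + (0.81)² + (0.54)² = 1.5976.
Posterior: Inv-Gamma(4.2 + 6/2, 5.8 + 1.5976/2) = Inv-Gamma(7.20, 6.59880).
E[σ²|data] = β/(α−1) = 6.59880/6.20 = 1.0643.

1.0643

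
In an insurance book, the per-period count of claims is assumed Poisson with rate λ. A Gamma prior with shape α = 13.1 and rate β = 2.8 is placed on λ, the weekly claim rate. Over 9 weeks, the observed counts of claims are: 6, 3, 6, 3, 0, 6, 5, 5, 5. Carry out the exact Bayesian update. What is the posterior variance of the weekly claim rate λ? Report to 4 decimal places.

With a Gamma(shape α, rate β) prior, the Poisson likelihood is conjugate: the posterior is Gamma(α + ΣXᵢ, β + n).
Sum of counts S = 39 over n = 9 weeks.
Posterior: Gamma(α+S, β+n) = Gamma(13.1+39, 2.8+9) = Gamma(52.1, 11.8).
Var = α/β² = 52.1/11.8² = 0.3742.

0.3742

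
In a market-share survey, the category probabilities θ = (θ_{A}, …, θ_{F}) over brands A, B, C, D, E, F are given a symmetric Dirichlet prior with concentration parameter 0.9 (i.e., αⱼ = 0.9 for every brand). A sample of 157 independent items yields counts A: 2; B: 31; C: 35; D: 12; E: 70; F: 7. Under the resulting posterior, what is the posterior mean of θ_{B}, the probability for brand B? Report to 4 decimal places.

The Dirichlet prior is conjugate to the Multinomial likelihood: each posterior αⱼ = prior αⱼ + observed count nⱼ.
Posterior concentration: (2.9, 31.9, 35.9, 12.9, 70.9, 7.9), total = 162.4.
E[θ_{B}|data] = α_{B}/Σα = 31.9/162.4 = 0.1964.

0.1964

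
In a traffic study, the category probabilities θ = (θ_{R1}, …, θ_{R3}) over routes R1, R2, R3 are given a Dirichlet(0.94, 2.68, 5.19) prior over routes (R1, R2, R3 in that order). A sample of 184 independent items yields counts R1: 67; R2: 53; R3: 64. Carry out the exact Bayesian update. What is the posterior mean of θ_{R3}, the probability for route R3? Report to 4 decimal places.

0.3589

The Dirichlet prior is conjugate to the Multinomial likelihood: each posterior αⱼ = prior αⱼ + observed count nⱼ.
Posterior concentration: (67.94, 55.68, 69.19), total = 192.81.
E[θ_{R3}|data] = α_{R3}/Σα = 69.19/192.81 = 0.3589.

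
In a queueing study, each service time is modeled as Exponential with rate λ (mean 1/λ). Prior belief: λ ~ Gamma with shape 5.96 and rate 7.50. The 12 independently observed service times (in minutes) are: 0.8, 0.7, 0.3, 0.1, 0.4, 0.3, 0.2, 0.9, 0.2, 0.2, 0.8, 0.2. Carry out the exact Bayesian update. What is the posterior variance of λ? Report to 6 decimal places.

0.113127

With a Gamma(shape α, rate β) prior on the exponential rate λ, the posterior after n observations with total T = Σxᵢ is Gamma(α+n, β+T).
Sum of observations T = 5.1 minutes; n = 12.
Posterior: Gamma(5.96+12, 7.50+5.1) = Gamma(17.96, 12.60).
Var = α/β² = 0.113127.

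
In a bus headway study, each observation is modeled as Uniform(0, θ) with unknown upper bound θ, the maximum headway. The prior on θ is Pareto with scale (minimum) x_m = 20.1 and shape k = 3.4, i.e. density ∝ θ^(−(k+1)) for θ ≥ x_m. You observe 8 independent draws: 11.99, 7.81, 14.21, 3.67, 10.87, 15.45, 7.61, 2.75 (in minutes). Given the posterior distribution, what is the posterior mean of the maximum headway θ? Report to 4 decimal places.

A Pareto(scale x_m, shape k) prior on the upper bound θ of Uniform(0, θ) is conjugate: posterior is Pareto(max(x_m, max xᵢ), k + n).
Sample maximum = 15.45; prior scale x_m = 20.1 → posterior scale = max = 20.10.
Posterior shape = 3.4 + 8 = 11.4.
E[θ|data] = k·x_m/(k−1) = 11.4·20.10/10.4 = 22.0327.

22.0327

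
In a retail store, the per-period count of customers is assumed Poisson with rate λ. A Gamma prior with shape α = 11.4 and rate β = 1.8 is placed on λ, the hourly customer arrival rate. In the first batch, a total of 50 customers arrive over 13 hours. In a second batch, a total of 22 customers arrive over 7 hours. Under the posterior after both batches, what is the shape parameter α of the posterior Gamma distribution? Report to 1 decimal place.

With a Gamma(shape α, rate β) prior, the Poisson likelihood is conjugate: the posterior is Gamma(α + ΣXᵢ, β + n).
After batch 1: Gamma(α+S, β+n) = Gamma(11.4+50, 1.8+13) = Gamma(61.4, 14.8).
After batch 2: Gamma(α+S, β+n) = Gamma(61.4+22, 14.8+7) = Gamma(83.4, 21.8).
Posterior α = 83.4.

83.4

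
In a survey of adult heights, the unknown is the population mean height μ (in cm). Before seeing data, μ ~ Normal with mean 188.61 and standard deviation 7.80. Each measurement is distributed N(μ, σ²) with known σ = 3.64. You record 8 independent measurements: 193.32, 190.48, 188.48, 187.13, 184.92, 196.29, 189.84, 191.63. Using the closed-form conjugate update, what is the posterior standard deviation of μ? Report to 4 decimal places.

For Normal data with known variance σ², a Normal(μ₀, σ₀²) prior on μ is conjugate. Posterior precision = 1/σ₀² + n/σ²; posterior mean is the precision-weighted average of μ₀ and x̄.
σ₀² = 7.80² = 60.84, σ² = 3.64² = 13.2496; σ² + n·σ₀² = 13.2496 + 8·60.84 = 499.9696.
Posterior precision = 1/σ₀² + n/σ² = 1/60.84 + 8/13.2496 = (σ² + n·σ₀²)/(σ₀²σ²) = 499.9696/(60.84·13.2496); posterior variance σₙ² = σ₀²σ²/(σ² + n·σ₀²) = 60.84·13.2496/499.9696 = 1.612309.
Posterior SD = √σₙ² = √(60.84·13.2496/499.9696) = 1.2698.

1.2698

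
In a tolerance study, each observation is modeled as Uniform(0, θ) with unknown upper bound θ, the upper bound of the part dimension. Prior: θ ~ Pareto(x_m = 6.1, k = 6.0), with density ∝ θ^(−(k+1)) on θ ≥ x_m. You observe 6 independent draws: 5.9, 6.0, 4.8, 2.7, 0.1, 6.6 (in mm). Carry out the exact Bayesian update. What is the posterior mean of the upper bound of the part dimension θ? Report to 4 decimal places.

A Pareto(scale x_m, shape k) prior on the upper bound θ of Uniform(0, θ) is conjugate: posterior is Pareto(max(x_m, max xᵢ), k + n).
Sample maximum = 6.6; prior scale x_m = 6.1 → posterior scale = max = 6.6.
Posterior shape = 6.0 + 6 = 12.0.
E[θ|data] = k·x_m/(k−1) = 12.0·6.6/11.0 = 7.2000.

7.2000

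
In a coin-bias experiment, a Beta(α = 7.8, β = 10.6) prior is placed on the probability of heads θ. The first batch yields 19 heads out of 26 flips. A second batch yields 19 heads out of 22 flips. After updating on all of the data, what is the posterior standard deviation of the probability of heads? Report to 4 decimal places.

0.0563

The Beta prior is conjugate to a Binomial/Bernoulli likelihood; the update adds successes to α and failures to β.
After batch 1: Beta(7.8+19, 10.6+7) = Beta(26.8, 17.6).
After batch 2: Beta(26.8+19, 17.6+3) = Beta(45.8, 20.6).
Var = αβ/((α+β)²(α+β+1)) = 45.8·20.6/(66.4²·67.4) = 0.00317495; SD = √0.00317495 = 0.0563.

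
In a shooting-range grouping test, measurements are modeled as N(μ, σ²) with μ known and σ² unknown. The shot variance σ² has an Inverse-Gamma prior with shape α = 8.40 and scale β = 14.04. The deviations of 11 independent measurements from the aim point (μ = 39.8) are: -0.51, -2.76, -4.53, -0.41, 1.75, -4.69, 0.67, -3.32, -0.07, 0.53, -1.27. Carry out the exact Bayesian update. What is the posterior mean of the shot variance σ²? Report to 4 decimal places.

3.6851

With known mean μ and an Inverse-Gamma(α, β) prior on σ², the Normal likelihood is conjugate: posterior is Inv-Gamma(α + n/2, β + Σ(xᵢ−μ)²/2).
Σ(xᵢ−μ)² = (-0.51)² + (-2.76)² + (-4.53)² + (-0.41)² + (1.75)² + (-4.69)² + (0.67)² + (-3.32)² + (-0.07)² + (0.53)² + (-1.27)² = 66.9953.
Posterior: Inv-Gamma(8.40 + 11/2, 14.04 + 66.9953/2) = Inv-Gamma(13.90, 47.53765).
E[σ²|data] = β/(α−1) = 47.53765/12.90 = 3.6851.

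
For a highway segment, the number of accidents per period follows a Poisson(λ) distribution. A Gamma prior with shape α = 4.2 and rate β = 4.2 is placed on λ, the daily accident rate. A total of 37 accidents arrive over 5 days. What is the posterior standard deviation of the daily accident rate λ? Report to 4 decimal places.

0.6977

With a Gamma(shape α, rate β) prior, the Poisson likelihood is conjugate: the posterior is Gamma(α + ΣXᵢ, β + n).
Posterior: Gamma(α+S, β+n) = Gamma(4.2+37, 4.2+5) = Gamma(41.2, 9.2).
SD = √α/β = √41.2/9.2 = 0.6977.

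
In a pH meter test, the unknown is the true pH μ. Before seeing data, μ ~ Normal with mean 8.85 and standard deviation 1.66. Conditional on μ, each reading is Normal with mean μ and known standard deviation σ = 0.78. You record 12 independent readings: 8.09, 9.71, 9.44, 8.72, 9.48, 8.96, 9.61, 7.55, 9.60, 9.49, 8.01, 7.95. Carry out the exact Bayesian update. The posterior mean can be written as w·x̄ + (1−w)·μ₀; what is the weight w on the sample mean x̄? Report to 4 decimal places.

For Normal data with known variance σ², a Normal(μ₀, σ₀²) prior on μ is conjugate. Posterior precision = 1/σ₀² + n/σ²; posterior mean is the precision-weighted average of μ₀ and x̄.
σ₀² = 1.66² = 2.7556, σ² = 0.78² = 0.6084. Prior precision 1/σ₀² = 1/2.7556; data precision n/σ² = 12/0.6084.
w = (n/σ²)/(1/σ₀² + n/σ²) = n·σ₀²/(σ² + n·σ₀²) = 12·2.7556/(0.6084 + 12·2.7556) = 33.0672/33.6756 = 0.9819.

0.9819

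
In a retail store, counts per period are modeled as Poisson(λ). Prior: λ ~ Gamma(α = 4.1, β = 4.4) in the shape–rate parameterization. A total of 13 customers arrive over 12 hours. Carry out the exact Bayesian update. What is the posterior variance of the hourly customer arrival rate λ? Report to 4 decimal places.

With a Gamma(shape α, rate β) prior, the Poisson likelihood is conjugate: the posterior is Gamma(α + ΣXᵢ, β + n).
Posterior: Gamma(α+S, β+n) = Gamma(4.1+13, 4.4+12) = Gamma(17.1, 16.4).
Var = α/β² = 17.1/16.4² = 0.0636.

0.0636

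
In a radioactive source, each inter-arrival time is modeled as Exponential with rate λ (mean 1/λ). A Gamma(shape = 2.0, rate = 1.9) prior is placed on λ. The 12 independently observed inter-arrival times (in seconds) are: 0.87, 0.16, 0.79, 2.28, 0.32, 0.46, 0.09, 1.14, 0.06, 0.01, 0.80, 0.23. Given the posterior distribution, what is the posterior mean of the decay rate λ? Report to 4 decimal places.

With a Gamma(shape α, rate β) prior on the exponential rate λ, the posterior after n observations with total T = Σxᵢ is Gamma(α+n, β+T).
Sum of observations T = 7.21 seconds; n = 12.
Posterior: Gamma(2.0+12, 1.9+7.21) = Gamma(14.0, 9.11).
Posterior mean of λ = α/β = 14.0/9.11 = 1.5368.

1.5368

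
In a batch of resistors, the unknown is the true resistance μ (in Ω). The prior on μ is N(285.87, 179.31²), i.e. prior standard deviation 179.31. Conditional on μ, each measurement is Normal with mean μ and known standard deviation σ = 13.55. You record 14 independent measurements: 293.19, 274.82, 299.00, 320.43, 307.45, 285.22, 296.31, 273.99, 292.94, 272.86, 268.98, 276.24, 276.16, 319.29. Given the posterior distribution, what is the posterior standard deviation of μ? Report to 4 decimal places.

3.6207

For Normal data with known variance σ², a Normal(μ₀, σ₀²) prior on μ is conjugate. Posterior precision = 1/σ₀² + n/σ²; posterior mean is the precision-weighted average of μ₀ and x̄.
σ₀² = 179.31² = 32152.0761, σ² = 13.55² = 183.6025; σ² + n·σ₀² = 183.6025 + 14·32152.0761 = 450312.6679.
Posterior precision = 1/σ₀² + n/σ² = 1/32152.0761 + 14/183.6025 = (σ² + n·σ₀²)/(σ₀²σ²) = 450312.6679/(32152.0761·183.6025); posterior variance σₙ² = σ₀²σ²/(σ² + n·σ₀²) = 32152.0761·183.6025/450312.6679 = 13.109117.
Posterior SD = √σₙ² = √(32152.0761·183.6025/450312.6679) = 3.6207.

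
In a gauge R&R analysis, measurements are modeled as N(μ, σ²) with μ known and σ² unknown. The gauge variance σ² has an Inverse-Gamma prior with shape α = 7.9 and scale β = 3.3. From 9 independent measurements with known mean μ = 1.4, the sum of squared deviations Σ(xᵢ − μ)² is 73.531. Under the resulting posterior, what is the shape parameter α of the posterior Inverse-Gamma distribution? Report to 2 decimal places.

12.40

With known mean μ and an Inverse-Gamma(α, β) prior on σ², the Normal likelihood is conjugate: posterior is Inv-Gamma(α + n/2, β + Σ(xᵢ−μ)²/2).
Posterior: Inv-Gamma(7.9 + 9/2, 3.3 + 73.531/2) = Inv-Gamma(12.40, 40.0655).
Posterior α = 12.40.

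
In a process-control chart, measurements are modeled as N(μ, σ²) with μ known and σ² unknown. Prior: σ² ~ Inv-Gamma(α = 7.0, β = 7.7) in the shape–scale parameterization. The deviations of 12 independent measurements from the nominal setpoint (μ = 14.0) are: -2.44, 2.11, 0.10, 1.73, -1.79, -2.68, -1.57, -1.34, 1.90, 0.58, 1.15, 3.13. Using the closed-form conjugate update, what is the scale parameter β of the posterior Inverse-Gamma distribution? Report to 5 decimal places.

29.26070

With known mean μ and an Inverse-Gamma(α, β) prior on σ², the Normal likelihood is conjugate: posterior is Inv-Gamma(α + n/2, β + Σ(xᵢ−μ)²/2).
Σ(xᵢ−μ)² = (-2.44)² + (2.11)² + (0.10)² + (1.73)² + (-1.79)² + (-2.68)² + (-1.57)² + (-1.34)² + (1.90)² + (0.58)² + (1.15)² + (3.13)² = 43.1214.
Posterior: Inv-Gamma(7.0 + 12/2, 7.7 + 43.1214/2) = Inv-Gamma(13.00, 29.26070).
Posterior β = 29.26070.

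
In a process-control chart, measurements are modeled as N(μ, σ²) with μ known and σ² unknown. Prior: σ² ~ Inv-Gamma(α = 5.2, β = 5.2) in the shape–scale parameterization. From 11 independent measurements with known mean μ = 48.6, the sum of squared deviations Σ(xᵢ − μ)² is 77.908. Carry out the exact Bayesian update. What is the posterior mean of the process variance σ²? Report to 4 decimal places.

With known mean μ and an Inverse-Gamma(α, β) prior on σ², the Normal likelihood is conjugate: posterior is Inv-Gamma(α + n/2, β + Σ(xᵢ−μ)²/2).
Posterior: Inv-Gamma(5.2 + 11/2, 5.2 + 77.908/2) = Inv-Gamma(10.70, 44.1540).
E[σ²|data] = β/(α−1) = 44.1540/9.70 = 4.5520.

4.5520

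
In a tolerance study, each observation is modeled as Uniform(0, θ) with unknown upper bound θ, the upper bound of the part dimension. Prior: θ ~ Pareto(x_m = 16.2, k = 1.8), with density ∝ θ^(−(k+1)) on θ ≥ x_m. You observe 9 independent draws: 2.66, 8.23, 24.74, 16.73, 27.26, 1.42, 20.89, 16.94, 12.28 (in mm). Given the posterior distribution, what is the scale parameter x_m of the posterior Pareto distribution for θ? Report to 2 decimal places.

A Pareto(scale x_m, shape k) prior on the upper bound θ of Uniform(0, θ) is conjugate: posterior is Pareto(max(x_m, max xᵢ), k + n).
Sample maximum = 27.26; prior scale x_m = 16.2 → posterior scale = max = 27.26.
Posterior shape = 1.8 + 9 = 10.8.
Posterior scale x_m = 27.26.

27.26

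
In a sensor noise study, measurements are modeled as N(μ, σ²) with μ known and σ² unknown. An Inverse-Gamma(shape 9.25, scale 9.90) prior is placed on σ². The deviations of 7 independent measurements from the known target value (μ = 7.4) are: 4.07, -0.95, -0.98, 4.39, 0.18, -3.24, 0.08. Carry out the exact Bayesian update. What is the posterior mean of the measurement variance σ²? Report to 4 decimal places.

2.8952

With known mean μ and an Inverse-Gamma(α, β) prior on σ², the Normal likelihood is conjugate: posterior is Inv-Gamma(α + n/2, β + Σ(xᵢ−μ)²/2).
Σ(xᵢ−μ)² = (4.07)² + (-0.95)² + (-0.98)² + (4.39)² + (0.18)² + (-3.24)² + (0.08)² = 48.2363.
Posterior: Inv-Gamma(9.25 + 7/2, 9.90 + 48.2363/2) = Inv-Gamma(12.75, 34.01815).
E[σ²|data] = β/(α−1) = 34.01815/11.75 = 2.8952.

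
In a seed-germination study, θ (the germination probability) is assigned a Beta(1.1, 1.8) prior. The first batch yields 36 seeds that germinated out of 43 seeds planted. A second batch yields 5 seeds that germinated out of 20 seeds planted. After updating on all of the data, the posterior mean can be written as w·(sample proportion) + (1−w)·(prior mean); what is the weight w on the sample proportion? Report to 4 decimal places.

The Beta prior is conjugate to a Binomial/Bernoulli likelihood; the update adds successes to α and failures to β.
Total number of seeds planted: n = 43 + 20 = 63.
Posterior mean = (α₀+k)/(α₀+β₀+n) = [n/(α₀+β₀+n)]·(k/n) + [(α₀+β₀)/(α₀+β₀+n)]·α₀/(α₀+β₀), so only n and the prior enter the weight.
The weight on the data is w = n/(α₀+β₀+n) = 63/(1.1+1.8+63) = 63/65.9 = 0.9560.

0.9560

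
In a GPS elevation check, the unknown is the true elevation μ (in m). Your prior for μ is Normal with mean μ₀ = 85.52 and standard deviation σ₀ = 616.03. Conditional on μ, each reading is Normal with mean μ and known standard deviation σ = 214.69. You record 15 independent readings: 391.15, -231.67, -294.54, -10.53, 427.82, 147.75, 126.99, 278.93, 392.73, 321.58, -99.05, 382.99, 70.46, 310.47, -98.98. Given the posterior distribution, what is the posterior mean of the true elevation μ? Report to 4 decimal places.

For Normal data with known variance σ², a Normal(μ₀, σ₀²) prior on μ is conjugate. Posterior precision = 1/σ₀² + n/σ²; posterior mean is the precision-weighted average of μ₀ and x̄.
Σxᵢ = 391.15 + (-231.67) + (-294.54) + (-10.53) + 427.82 + 147.75 + 126.99 + 278.93 + 392.73 + 321.58 + (-99.05) + 382.99 + 70.46 + 310.47 + (-98.98) = 2116.1, so n·x̄ = 2116.1.
σ₀² = 616.03² = 379492.9609, σ² = 214.69² = 46091.7961; σ² + n·σ₀² = 46091.7961 + 15·379492.9609 = 5738486.2096.
Posterior mean = (μ₀/σ₀² + n·x̄/σ²)/(1/σ₀² + n/σ²) = (σ²·μ₀ + σ₀²·n·x̄)/(σ² + n·σ₀²) = (46091.7961·85.52 + 379492.9609·2116.1)/5738486.2096 = 806986824.962962/5738486.2096 = 140.6271.

140.6271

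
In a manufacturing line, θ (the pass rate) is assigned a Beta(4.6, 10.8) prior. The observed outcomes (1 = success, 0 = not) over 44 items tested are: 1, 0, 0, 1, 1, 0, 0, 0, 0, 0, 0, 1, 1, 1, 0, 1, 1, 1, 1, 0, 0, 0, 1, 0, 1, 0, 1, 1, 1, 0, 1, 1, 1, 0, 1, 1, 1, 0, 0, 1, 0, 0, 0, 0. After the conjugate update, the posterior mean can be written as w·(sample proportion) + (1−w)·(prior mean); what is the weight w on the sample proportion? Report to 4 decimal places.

0.7407

The Beta prior is conjugate to a Binomial/Bernoulli likelihood; the update adds successes to α and failures to β.
Posterior mean = (α₀+k)/(α₀+β₀+n) = [n/(α₀+β₀+n)]·(k/n) + [(α₀+β₀)/(α₀+β₀+n)]·α₀/(α₀+β₀), so only n and the prior enter the weight.
The weight on the data is w = n/(α₀+β₀+n) = 44/(4.6+10.8+44) = 44/59.4 = 0.7407.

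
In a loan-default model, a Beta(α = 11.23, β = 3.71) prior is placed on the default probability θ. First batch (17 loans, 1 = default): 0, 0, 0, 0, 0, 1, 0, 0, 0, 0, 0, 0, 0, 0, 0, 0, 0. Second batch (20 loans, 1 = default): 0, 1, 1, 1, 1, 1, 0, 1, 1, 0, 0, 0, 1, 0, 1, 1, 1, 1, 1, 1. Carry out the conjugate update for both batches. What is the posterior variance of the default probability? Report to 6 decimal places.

0.004722

The Beta prior is conjugate to a Binomial/Bernoulli likelihood; the update adds successes to α and failures to β.
After batch 1: Beta(11.23+1, 3.71+16) = Beta(12.23, 19.71).
After batch 2: Beta(12.23+14, 19.71+6) = Beta(26.23, 25.71).
Var = αβ/((α+β)²(α+β+1)) = 26.23·25.71/(51.94²·52.94) = 0.004722.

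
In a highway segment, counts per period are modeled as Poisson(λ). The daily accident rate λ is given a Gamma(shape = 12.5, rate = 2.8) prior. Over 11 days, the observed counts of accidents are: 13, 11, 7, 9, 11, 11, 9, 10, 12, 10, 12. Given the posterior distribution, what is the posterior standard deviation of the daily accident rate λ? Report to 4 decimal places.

With a Gamma(shape α, rate β) prior, the Poisson likelihood is conjugate: the posterior is Gamma(α + ΣXᵢ, β + n).
Sum of counts S = 115 over n = 11 days.
Posterior: Gamma(α+S, β+n) = Gamma(12.5+115, 2.8+11) = Gamma(127.5, 13.8).
SD = √α/β = √127.5/13.8 = 0.8182.

0.8182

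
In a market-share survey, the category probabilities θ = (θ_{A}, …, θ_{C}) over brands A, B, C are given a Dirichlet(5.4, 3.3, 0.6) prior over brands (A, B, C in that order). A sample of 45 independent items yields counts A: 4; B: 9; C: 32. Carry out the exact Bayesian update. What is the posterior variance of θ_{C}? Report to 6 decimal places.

The Dirichlet prior is conjugate to the Multinomial likelihood: each posterior αⱼ = prior αⱼ + observed count nⱼ.
Posterior concentration: (9.4, 12.3, 32.6), total = 54.3.
Var[θ_j] = α_j(Σα−α_j)/((Σα)²(Σα+1)) = 32.6·21.7/(54.3²·55.3) = 0.004339.

0.004339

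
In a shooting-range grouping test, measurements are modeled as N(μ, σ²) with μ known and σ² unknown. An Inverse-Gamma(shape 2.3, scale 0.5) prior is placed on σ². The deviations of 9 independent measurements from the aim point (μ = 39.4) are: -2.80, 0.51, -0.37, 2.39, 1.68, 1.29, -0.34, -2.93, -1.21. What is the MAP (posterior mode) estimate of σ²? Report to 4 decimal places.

With known mean μ and an Inverse-Gamma(α, β) prior on σ², the Normal likelihood is conjugate: posterior is Inv-Gamma(α + n/2, β + Σ(xᵢ−μ)²/2).
Σ(xᵢ−μ)² = (-2.80)² + (0.51)² + (-0.37)² + (2.39)² + (1.68)² + (1.29)² + (-0.34)² + (-2.93)² + (-1.21)² = 28.6002.
Posterior: Inv-Gamma(2.3 + 9/2, 0.5 + 28.6002/2) = Inv-Gamma(6.80, 14.80010).
Mode = β/(α+1) = 14.80010/7.80 = 1.8974.

1.8974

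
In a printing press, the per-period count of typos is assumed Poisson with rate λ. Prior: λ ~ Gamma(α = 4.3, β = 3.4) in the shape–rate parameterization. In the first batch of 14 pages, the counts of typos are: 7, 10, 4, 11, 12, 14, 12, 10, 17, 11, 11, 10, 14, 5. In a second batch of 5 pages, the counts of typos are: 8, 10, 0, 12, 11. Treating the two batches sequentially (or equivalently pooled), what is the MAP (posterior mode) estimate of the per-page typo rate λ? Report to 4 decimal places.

With a Gamma(shape α, rate β) prior, the Poisson likelihood is conjugate: the posterior is Gamma(α + ΣXᵢ, β + n).
Batch 1: sum of counts S = 148 over n = 14 pages.
After batch 1: Gamma(α+S, β+n) = Gamma(4.3+148, 3.4+14) = Gamma(152.3, 17.4).
Batch 2: sum of counts S = 41 over n = 5 pages.
After batch 2: Gamma(α+S, β+n) = Gamma(152.3+41, 17.4+5) = Gamma(193.3, 22.4).
Mode of Gamma(α,β) for α≥1 is (α−1)/β = 192.3/22.4 = 8.5848.

8.5848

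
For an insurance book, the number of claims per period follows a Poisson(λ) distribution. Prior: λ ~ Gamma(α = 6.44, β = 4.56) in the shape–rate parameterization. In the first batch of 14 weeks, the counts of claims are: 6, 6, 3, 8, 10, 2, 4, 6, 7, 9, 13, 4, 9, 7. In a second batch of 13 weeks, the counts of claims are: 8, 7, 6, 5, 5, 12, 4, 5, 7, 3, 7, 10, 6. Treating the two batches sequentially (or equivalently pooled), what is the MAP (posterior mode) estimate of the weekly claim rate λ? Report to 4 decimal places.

With a Gamma(shape α, rate β) prior, the Poisson likelihood is conjugate: the posterior is Gamma(α + ΣXᵢ, β + n).
Batch 1: sum of counts S = 94 over n = 14 weeks.
After batch 1: Gamma(α+S, β+n) = Gamma(6.44+94, 4.56+14) = Gamma(100.44, 18.56).
Batch 2: sum of counts S = 85 over n = 13 weeks.
After batch 2: Gamma(α+S, β+n) = Gamma(100.44+85, 18.56+13) = Gamma(185.44, 31.56).
Mode of Gamma(α,β) for α≥1 is (α−1)/β = 184.44/31.56 = 5.8441.

5.8441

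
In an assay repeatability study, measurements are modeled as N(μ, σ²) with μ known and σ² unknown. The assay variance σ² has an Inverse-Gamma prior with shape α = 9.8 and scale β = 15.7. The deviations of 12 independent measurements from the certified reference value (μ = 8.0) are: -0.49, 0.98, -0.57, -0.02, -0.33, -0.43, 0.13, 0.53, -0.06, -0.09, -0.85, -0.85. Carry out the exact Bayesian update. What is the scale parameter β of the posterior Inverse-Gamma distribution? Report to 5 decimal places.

With known mean μ and an Inverse-Gamma(α, β) prior on σ², the Normal likelihood is conjugate: posterior is Inv-Gamma(α + n/2, β + Σ(xᵢ−μ)²/2).
Σ(xᵢ−μ)² = (-0.49)² + (0.98)² + (-0.57)² + (-0.02)² + (-0.33)² + (-0.43)² + (0.13)² + (0.53)² + (-0.06)² + (-0.09)² + (-0.85)² + (-0.85)² = 3.5741.
Posterior: Inv-Gamma(9.8 + 12/2, 15.7 + 3.5741/2) = Inv-Gamma(15.80, 17.48705).
Posterior β = 17.48705.

17.48705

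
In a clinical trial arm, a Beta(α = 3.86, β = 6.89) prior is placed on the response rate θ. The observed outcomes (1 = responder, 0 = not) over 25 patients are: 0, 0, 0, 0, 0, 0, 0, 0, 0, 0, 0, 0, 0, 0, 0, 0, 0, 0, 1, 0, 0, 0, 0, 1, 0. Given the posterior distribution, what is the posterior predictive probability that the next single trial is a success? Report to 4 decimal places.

The Beta prior is conjugate to a Binomial/Bernoulli likelihood; the update adds successes to α and failures to β.
Posterior: Beta(α+k, β+n−k) = Beta(3.86+2, 6.89+23) = Beta(5.86, 29.89).
For a single future Bernoulli trial, P(success | data) = α/(α+β) = 0.1639.

0.1639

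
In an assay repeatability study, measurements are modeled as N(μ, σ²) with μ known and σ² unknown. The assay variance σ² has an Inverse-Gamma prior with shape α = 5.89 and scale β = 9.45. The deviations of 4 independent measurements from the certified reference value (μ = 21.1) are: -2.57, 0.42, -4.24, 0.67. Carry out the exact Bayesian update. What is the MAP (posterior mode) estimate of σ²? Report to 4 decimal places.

With known mean μ and an Inverse-Gamma(α, β) prior on σ², the Normal likelihood is conjugate: posterior is Inv-Gamma(α + n/2, β + Σ(xᵢ−μ)²/2).
Σ(xᵢ−μ)² = (-2.57)² + (0.42)² + (-4.24)² + (0.67)² = 25.2078.
Posterior: Inv-Gamma(5.89 + 4/2, 9.45 + 25.2078/2) = Inv-Gamma(7.89, 22.05390).
Mode = β/(α+1) = 22.05390/8.89 = 2.4808.

2.4808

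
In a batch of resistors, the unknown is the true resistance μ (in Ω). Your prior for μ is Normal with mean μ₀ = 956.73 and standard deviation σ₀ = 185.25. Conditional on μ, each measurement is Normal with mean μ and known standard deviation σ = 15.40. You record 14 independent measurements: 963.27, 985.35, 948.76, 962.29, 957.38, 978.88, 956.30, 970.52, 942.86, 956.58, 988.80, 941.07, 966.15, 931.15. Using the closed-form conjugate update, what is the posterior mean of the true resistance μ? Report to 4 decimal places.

960.6666

For Normal data with known variance σ², a Normal(μ₀, σ₀²) prior on μ is conjugate. Posterior precision = 1/σ₀² + n/σ²; posterior mean is the precision-weighted average of μ₀ and x̄.
Σxᵢ = 963.27 + 985.35 + 948.76 + 962.29 + 957.38 + 978.88 + 956.30 + 970.52 + 942.86 + 956.58 + 988.80 + 941.07 + 966.15 + 931.15 = 13449.36, so n·x̄ = 13449.36.
σ₀² = 185.25² = 34317.5625, σ² = 15.40² = 237.16; σ² + n·σ₀² = 237.16 + 14·34317.5625 = 480683.035.
Posterior mean = (μ₀/σ₀² + n·x̄/σ²)/(1/σ₀² + n/σ²) = (σ²·μ₀ + σ₀²·n·x̄)/(σ² + n·σ₀²) = (237.16·956.73 + 34317.5625·13449.36)/480683.035 = 461776150.4718/480683.035 = 960.6666.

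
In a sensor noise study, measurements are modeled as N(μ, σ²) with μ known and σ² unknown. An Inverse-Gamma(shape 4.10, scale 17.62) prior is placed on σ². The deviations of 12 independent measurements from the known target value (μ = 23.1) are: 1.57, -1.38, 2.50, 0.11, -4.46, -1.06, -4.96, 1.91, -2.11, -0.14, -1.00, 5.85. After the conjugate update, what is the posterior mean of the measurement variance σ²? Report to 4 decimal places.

With known mean μ and an Inverse-Gamma(α, β) prior on σ², the Normal likelihood is conjugate: posterior is Inv-Gamma(α + n/2, β + Σ(xᵢ−μ)²/2).
Σ(xᵢ−μ)² = (1.57)² + (-1.38)² + (2.50)² + (0.11)² + (-4.46)² + (-1.06)² + (-4.96)² + (1.91)² + (-2.11)² + (-0.14)² + (-1.00)² + (5.85)² = 99.5905.
Posterior: Inv-Gamma(4.10 + 12/2, 17.62 + 99.5905/2) = Inv-Gamma(10.10, 67.41525).
E[σ²|data] = β/(α−1) = 67.41525/9.10 = 7.4083.

7.4083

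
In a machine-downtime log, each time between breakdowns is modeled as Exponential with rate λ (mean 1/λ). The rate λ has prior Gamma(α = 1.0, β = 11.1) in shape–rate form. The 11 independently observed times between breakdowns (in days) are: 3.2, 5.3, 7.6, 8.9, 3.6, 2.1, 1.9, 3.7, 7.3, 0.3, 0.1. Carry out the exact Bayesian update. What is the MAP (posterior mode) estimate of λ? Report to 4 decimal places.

With a Gamma(shape α, rate β) prior on the exponential rate λ, the posterior after n observations with total T = Σxᵢ is Gamma(α+n, β+T).
Sum of observations T = 44.0 days; n = 11.
Posterior: Gamma(1.0+11, 11.1+44.0) = Gamma(12.0, 55.1).
Mode = (α−1)/β = 0.1996.

0.1996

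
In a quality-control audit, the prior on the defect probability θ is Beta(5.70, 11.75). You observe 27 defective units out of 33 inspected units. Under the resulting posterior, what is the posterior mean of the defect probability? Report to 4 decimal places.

The Beta prior is conjugate to a Binomial/Bernoulli likelihood; the update adds successes to α and failures to β.
Posterior: Beta(α+k, β+n−k) = Beta(5.70+27, 11.75+6) = Beta(32.70, 17.75).
Posterior mean = α/(α+β) = 32.70/50.45 = 0.6482.

0.6482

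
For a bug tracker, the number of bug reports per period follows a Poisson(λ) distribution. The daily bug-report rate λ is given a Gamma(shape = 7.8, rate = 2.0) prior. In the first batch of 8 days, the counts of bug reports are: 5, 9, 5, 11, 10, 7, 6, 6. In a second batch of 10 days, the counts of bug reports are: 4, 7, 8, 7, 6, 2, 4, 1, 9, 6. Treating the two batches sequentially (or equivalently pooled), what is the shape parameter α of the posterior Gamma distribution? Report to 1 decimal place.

With a Gamma(shape α, rate β) prior, the Poisson likelihood is conjugate: the posterior is Gamma(α + ΣXᵢ, β + n).
Batch 1: sum of counts S = 59 over n = 8 days.
After batch 1: Gamma(α+S, β+n) = Gamma(7.8+59, 2.0+8) = Gamma(66.8, 10.0).
Batch 2: sum of counts S = 54 over n = 10 days.
After batch 2: Gamma(α+S, β+n) = Gamma(66.8+54, 10.0+10) = Gamma(120.8, 20.0).
Posterior α = 120.8.

120.8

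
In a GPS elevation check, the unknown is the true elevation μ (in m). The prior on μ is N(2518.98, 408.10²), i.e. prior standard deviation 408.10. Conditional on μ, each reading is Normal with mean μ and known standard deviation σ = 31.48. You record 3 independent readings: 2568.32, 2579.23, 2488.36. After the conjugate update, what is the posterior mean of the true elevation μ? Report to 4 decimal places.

2545.2512

For Normal data with known variance σ², a Normal(μ₀, σ₀²) prior on μ is conjugate. Posterior precision = 1/σ₀² + n/σ²; posterior mean is the precision-weighted average of μ₀ and x̄.
Σxᵢ = 2568.32 + 2579.23 + 2488.36 = 7635.91, so n·x̄ = 7635.91.
σ₀² = 408.10² = 166545.61, σ² = 31.48² = 990.9904; σ² + n·σ₀² = 990.9904 + 3·166545.61 = 500627.8204.
Posterior mean = (μ₀/σ₀² + n·x̄/σ²)/(1/σ₀² + n/σ²) = (σ²·μ₀ + σ₀²·n·x̄)/(σ² + n·σ₀²) = (990.9904·2518.98 + 166545.61·7635.91)/500627.8204 = 1274223573.852892/500627.8204 = 2545.2512.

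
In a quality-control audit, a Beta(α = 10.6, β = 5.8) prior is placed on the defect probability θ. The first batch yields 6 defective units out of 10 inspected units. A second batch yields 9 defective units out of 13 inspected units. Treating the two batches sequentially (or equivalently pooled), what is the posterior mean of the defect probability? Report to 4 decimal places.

0.6497

The Beta prior is conjugate to a Binomial/Bernoulli likelihood; the update adds successes to α and failures to β.
After batch 1: Beta(10.6+6, 5.8+4) = Beta(16.6, 9.8).
After batch 2: Beta(16.6+9, 9.8+4) = Beta(25.6, 13.8).
Posterior mean = α/(α+β) = 25.6/39.4 = 0.6497.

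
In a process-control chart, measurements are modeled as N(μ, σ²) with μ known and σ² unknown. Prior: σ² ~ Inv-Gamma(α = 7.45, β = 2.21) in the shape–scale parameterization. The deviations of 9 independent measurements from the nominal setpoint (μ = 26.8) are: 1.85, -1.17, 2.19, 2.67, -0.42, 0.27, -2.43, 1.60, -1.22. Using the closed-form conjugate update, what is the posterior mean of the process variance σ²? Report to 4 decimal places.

1.4310

With known mean μ and an Inverse-Gamma(α, β) prior on σ², the Normal likelihood is conjugate: posterior is Inv-Gamma(α + n/2, β + Σ(xᵢ−μ)²/2).
Σ(xᵢ−μ)² = (1.85)² + (-1.17)² + (2.19)² + (2.67)² + (-0.42)² + (0.27)² + (-2.43)² + (1.60)² + (-1.22)² = 26.9190.
Posterior: Inv-Gamma(7.45 + 9/2, 2.21 + 26.9190/2) = Inv-Gamma(11.95, 15.66950).
E[σ²|data] = β/(α−1) = 15.66950/10.95 = 1.4310.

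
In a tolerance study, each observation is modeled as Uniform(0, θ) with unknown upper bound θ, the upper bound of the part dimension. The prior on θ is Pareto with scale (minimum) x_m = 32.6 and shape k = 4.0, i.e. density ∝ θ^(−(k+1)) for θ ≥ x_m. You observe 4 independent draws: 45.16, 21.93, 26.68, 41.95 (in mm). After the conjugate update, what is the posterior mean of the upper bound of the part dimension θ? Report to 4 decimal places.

51.6114

A Pareto(scale x_m, shape k) prior on the upper bound θ of Uniform(0, θ) is conjugate: posterior is Pareto(max(x_m, max xᵢ), k + n).
Sample maximum = 45.16; prior scale x_m = 32.6 → posterior scale = max = 45.16.
Posterior shape = 4.0 + 4 = 8.0.
E[θ|data] = k·x_m/(k−1) = 8.0·45.16/7.0 = 51.6114.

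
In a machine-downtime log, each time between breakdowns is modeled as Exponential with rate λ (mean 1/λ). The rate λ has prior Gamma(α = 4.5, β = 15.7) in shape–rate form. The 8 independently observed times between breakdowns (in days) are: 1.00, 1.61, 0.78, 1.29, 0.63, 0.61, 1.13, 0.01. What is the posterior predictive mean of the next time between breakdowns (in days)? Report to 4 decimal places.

1.9791

With a Gamma(shape α, rate β) prior on the exponential rate λ, the posterior after n observations with total T = Σxᵢ is Gamma(α+n, β+T).
Sum of observations T = 7.06 days; n = 8.
Posterior: Gamma(4.5+8, 15.7+7.06) = Gamma(12.5, 22.76).
The predictive distribution for the next observation is Lomax; its mean is β/(α−1) = 22.76/11.5 = 1.9791.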